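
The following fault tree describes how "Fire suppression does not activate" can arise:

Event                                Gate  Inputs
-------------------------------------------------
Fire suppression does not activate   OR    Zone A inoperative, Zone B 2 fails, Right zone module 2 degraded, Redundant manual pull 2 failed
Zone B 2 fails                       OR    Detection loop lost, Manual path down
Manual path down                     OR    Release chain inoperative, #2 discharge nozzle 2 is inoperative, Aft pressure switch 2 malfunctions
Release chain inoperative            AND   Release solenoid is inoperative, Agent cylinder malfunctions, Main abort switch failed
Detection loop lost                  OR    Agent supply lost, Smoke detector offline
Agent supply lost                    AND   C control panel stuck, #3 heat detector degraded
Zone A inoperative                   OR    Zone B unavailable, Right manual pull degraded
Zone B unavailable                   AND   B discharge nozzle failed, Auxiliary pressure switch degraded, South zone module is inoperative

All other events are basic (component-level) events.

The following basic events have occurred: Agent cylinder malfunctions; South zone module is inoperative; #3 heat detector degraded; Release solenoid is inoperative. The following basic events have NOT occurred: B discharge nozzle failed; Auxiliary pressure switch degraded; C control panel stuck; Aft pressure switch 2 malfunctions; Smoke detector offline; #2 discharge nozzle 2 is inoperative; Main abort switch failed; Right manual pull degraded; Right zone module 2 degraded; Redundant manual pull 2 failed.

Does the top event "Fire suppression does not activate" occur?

No

Zone B unavailable [AND]: B discharge nozzle failed=not, Auxiliary pressure switch degraded=not, South zone module is inoperative=occurs → not all inputs occur → does not occur.
Zone A inoperative [OR]: Zone B unavailable=not, Right manual pull degraded=not → no input occurs → does not occur.
Agent supply lost [AND]: C control panel stuck=not, #3 heat detector degraded=occurs → not all inputs occur → does not occur.
Detection loop lost [OR]: Agent supply lost=not, Smoke detector offline=not → no input occurs → does not occur.
Release chain inoperative [AND]: Release solenoid is inoperative=occurs, Agent cylinder malfunctions=occurs, Main abort switch failed=not → not all inputs occur → does not occur.
Manual path down [OR]: Release chain inoperative=not, #2 discharge nozzle 2 is inoperative=not, Aft pressure switch 2 malfunctions=not → no input occurs → does not occur.
Zone B 2 fails [OR]: Detection loop lost=not, Manual path down=not → no input occurs → does not occur.
Fire suppression does not activate [OR]: Zone A inoperative=not, Zone B 2 fails=not, Right zone module 2 degraded=not, Redundant manual pull 2 failed=not → no input occurs → does not occur.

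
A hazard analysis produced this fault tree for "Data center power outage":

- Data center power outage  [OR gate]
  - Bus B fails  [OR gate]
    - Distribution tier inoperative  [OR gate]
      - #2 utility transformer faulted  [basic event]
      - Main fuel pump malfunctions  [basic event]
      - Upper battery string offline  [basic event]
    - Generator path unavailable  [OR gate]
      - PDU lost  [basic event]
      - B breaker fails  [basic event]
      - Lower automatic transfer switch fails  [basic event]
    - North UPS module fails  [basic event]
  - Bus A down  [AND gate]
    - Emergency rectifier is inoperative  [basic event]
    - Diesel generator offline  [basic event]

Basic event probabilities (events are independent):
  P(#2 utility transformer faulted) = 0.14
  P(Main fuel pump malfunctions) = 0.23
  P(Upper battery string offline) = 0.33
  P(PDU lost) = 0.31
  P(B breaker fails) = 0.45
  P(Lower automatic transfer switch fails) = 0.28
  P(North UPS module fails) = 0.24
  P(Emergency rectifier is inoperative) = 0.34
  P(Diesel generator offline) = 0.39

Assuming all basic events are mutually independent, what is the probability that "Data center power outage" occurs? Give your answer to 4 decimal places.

0.9201

P(Distribution tier inoperative) [OR] = 1 − (1−0.14) × (1−0.23) × (1−0.33) = 0.556326
P(Generator path unavailable) [OR] = 1 − (1−0.31) × (1−0.45) × (1−0.28) = 0.726760
P(Bus B fails) [OR] = 1 − (1−0.556326) × (1−0.726760) × (1−0.24) = 0.907866
P(Bus A down) [AND] = 0.34 × 0.39 = 0.132600
P(Data center power outage) [OR] = 1 − (1−0.907866) × (1−0.132600) = 0.920083
Rounded to 4 decimal places: P(Data center power outage) ≈ 0.9201.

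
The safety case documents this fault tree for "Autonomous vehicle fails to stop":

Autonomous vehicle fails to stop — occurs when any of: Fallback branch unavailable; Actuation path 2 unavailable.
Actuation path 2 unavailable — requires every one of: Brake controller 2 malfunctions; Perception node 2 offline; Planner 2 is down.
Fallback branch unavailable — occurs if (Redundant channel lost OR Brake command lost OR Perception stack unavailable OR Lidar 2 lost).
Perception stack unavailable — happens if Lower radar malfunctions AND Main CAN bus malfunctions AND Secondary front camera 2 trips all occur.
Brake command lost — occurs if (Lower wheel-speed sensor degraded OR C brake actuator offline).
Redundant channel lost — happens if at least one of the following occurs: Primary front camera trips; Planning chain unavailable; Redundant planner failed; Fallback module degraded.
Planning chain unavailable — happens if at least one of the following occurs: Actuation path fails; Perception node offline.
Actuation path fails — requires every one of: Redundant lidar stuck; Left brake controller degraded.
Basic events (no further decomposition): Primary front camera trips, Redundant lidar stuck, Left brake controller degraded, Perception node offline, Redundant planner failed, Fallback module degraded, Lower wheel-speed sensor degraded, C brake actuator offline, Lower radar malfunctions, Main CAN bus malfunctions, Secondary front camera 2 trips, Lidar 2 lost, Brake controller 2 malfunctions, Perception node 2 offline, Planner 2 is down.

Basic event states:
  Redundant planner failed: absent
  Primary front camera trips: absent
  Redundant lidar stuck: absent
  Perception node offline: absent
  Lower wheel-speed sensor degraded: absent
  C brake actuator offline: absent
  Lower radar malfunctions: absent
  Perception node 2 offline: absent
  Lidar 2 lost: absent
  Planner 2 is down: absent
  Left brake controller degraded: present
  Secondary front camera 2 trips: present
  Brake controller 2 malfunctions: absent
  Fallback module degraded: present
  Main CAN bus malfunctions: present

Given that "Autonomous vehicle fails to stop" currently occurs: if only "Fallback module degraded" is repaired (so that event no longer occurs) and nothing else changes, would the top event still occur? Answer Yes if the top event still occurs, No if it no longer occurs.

No

Counterfactual: set "Fallback module degraded" to not occurred.
Actuation path fails [AND]: Redundant lidar stuck=not, Left brake controller degraded=occurs → not all inputs occur → does not occur.
Planning chain unavailable [OR]: Actuation path fails=not, Perception node offline=not → no input occurs → does not occur.
Redundant channel lost [OR]: Primary front camera trips=not, Planning chain unavailable=not, Redundant planner failed=not, Fallback module degraded=not → no input occurs → does not occur.
Brake command lost [OR]: Lower wheel-speed sensor degraded=not, C brake actuator offline=not → no input occurs → does not occur.
Perception stack unavailable [AND]: Lower radar malfunctions=not, Main CAN bus malfunctions=occurs, Secondary front camera 2 trips=occurs → not all inputs occur → does not occur.
Fallback branch unavailable [OR]: Redundant channel lost=not, Brake command lost=not, Perception stack unavailable=not, Lidar 2 lost=not → no input occurs → does not occur.
Actuation path 2 unavailable [AND]: Brake controller 2 malfunctions=not, Perception node 2 offline=not, Planner 2 is down=not → not all inputs occur → does not occur.
Autonomous vehicle fails to stop [OR]: Fallback branch unavailable=not, Actuation path 2 unavailable=not → no input occurs → does not occur.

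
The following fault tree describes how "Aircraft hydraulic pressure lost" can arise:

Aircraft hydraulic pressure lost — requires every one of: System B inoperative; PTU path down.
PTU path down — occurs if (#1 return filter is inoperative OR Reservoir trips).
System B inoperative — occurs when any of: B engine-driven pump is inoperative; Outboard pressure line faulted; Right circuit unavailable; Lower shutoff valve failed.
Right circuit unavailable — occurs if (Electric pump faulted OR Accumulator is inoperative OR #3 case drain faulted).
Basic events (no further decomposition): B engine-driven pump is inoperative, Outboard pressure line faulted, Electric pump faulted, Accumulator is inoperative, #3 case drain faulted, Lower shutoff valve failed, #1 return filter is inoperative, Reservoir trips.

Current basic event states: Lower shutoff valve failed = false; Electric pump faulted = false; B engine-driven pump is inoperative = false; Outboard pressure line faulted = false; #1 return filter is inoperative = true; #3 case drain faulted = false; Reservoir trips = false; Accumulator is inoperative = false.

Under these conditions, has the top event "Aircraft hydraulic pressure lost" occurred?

No

Right circuit unavailable [OR]: Electric pump faulted=not, Accumulator is inoperative=not, #3 case drain faulted=not → no input occurs → does not occur.
System B inoperative [OR]: B engine-driven pump is inoperative=not, Outboard pressure line faulted=not, Right circuit unavailable=not, Lower shutoff valve failed=not → no input occurs → does not occur.
PTU path down [OR]: #1 return filter is inoperative=occurs, Reservoir trips=not → at least one input occurs → occurs.
Aircraft hydraulic pressure lost [AND]: System B inoperative=not, PTU path down=occurs → not all inputs occur → does not occur.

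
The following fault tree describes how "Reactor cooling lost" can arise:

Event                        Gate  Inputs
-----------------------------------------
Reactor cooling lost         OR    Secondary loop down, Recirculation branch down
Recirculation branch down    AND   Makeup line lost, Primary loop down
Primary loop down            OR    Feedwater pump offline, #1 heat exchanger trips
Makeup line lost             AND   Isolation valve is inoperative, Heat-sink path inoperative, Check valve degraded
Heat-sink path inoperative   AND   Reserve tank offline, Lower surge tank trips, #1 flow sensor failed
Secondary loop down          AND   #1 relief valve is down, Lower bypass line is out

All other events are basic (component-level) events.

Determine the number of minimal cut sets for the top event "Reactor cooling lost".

3

Secondary loop down [AND]: one cut set from each child combined → 1 × 1 = 1 cut set(s).
Heat-sink path inoperative [AND]: one cut set from each child combined → 1 × 1 × 1 = 1 cut set(s).
Makeup line lost [AND]: one cut set from each child combined → 1 × 1 × 1 = 1 cut set(s).
Primary loop down [OR]: union of children's cut sets → 2 cut set(s).
Recirculation branch down [AND]: one cut set from each child combined → 1 × 2 = 2 cut set(s).
Reactor cooling lost [OR]: union of children's cut sets → 3 cut set(s).
Minimal cut sets: {#1 relief valve is down, Lower bypass line is out}; {#1 flow sensor failed, Check valve degraded, Feedwater pump offline, Isolation valve is inoperative, Lower surge tank trips, Reserve tank offline}; {#1 flow sensor failed, #1 heat exchanger trips, Check valve degraded, Isolation valve is inoperative, Lower surge tank trips, Reserve tank offline}.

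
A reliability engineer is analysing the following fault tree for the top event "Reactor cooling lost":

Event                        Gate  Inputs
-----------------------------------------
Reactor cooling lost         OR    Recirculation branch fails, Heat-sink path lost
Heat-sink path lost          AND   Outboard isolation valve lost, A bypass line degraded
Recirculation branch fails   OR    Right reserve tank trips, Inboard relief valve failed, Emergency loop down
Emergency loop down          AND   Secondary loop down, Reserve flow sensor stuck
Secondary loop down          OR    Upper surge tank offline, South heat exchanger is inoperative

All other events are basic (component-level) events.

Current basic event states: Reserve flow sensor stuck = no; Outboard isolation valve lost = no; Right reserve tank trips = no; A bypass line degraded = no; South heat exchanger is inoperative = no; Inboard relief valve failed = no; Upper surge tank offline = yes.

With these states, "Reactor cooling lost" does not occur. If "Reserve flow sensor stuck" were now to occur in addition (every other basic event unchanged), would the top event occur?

Counterfactual: set "Reserve flow sensor stuck" to occurred.
Secondary loop down [OR]: Upper surge tank offline=occurs, South heat exchanger is inoperative=not → at least one input occurs → occurs.
Emergency loop down [AND]: Secondary loop down=occurs, Reserve flow sensor stuck=occurs → all inputs occur → occurs.
Recirculation branch fails [OR]: Right reserve tank trips=not, Inboard relief valve failed=not, Emergency loop down=occurs → at least one input occurs → occurs.
Heat-sink path lost [AND]: Outboard isolation valve lost=not, A bypass line degraded=not → not all inputs occur → does not occur.
Reactor cooling lost [OR]: Recirculation branch fails=occurs, Heat-sink path lost=not → at least one input occurs → occurs.

Yes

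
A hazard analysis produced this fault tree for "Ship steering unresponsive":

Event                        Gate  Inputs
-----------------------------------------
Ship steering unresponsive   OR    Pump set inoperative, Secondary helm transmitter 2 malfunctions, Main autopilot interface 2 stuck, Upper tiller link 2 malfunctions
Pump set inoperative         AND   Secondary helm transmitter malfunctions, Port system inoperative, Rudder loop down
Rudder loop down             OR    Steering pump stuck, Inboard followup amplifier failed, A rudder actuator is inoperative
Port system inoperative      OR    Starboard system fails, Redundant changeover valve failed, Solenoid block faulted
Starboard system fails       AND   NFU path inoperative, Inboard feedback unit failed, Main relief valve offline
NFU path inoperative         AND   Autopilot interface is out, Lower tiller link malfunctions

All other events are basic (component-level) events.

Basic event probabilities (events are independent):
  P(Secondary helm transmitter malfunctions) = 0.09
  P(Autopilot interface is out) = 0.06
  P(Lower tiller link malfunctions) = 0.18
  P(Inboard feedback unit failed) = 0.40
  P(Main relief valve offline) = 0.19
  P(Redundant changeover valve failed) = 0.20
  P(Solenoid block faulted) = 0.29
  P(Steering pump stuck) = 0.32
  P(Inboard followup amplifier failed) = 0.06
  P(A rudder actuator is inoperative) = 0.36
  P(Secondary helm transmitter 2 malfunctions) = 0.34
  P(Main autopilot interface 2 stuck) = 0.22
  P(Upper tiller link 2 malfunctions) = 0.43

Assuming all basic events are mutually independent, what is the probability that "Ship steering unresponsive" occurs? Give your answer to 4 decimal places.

P(NFU path inoperative) [AND] = 0.06 × 0.18 = 0.010800
P(Starboard system fails) [AND] = 0.010800 × 0.40 × 0.19 = 0.000821
P(Port system inoperative) [OR] = 1 − (1−0.000821) × (1−0.20) × (1−0.29) = 0.432466
P(Rudder loop down) [OR] = 1 − (1−0.32) × (1−0.06) × (1−0.36) = 0.590912
P(Pump set inoperative) [AND] = 0.09 × 0.432466 × 0.590912 = 0.022999
P(Ship steering unresponsive) [OR] = 1 − (1−0.022999) × (1−0.34) × (1−0.22) × (1−0.43) = 0.713313
Rounded to 4 decimal places: P(Ship steering unresponsive) ≈ 0.7133.

0.7133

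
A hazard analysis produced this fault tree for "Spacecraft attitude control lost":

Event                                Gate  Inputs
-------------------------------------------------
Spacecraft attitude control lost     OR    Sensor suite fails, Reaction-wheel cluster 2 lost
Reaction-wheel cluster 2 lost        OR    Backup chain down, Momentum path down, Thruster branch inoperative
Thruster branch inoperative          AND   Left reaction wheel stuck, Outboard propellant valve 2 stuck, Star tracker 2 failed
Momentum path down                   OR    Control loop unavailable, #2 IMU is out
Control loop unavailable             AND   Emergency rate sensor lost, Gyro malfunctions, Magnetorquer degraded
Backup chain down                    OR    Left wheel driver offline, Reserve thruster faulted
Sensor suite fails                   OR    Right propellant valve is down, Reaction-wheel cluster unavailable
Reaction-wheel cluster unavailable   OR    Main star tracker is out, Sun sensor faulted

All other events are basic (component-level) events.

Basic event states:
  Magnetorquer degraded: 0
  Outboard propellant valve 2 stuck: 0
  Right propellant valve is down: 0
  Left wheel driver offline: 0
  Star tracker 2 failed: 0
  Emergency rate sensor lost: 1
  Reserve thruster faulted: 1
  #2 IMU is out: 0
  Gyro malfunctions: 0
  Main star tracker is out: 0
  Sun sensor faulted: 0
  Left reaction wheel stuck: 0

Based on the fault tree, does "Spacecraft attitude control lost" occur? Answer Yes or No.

Yes

Reaction-wheel cluster unavailable [OR]: Main star tracker is out=not, Sun sensor faulted=not → no input occurs → does not occur.
Sensor suite fails [OR]: Right propellant valve is down=not, Reaction-wheel cluster unavailable=not → no input occurs → does not occur.
Backup chain down [OR]: Left wheel driver offline=not, Reserve thruster faulted=occurs → at least one input occurs → occurs.
Control loop unavailable [AND]: Emergency rate sensor lost=occurs, Gyro malfunctions=not, Magnetorquer degraded=not → not all inputs occur → does not occur.
Momentum path down [OR]: Control loop unavailable=not, #2 IMU is out=not → no input occurs → does not occur.
Thruster branch inoperative [AND]: Left reaction wheel stuck=not, Outboard propellant valve 2 stuck=not, Star tracker 2 failed=not → not all inputs occur → does not occur.
Reaction-wheel cluster 2 lost [OR]: Backup chain down=occurs, Momentum path down=not, Thruster branch inoperative=not → at least one input occurs → occurs.
Spacecraft attitude control lost [OR]: Sensor suite fails=not, Reaction-wheel cluster 2 lost=occurs → at least one input occurs → occurs.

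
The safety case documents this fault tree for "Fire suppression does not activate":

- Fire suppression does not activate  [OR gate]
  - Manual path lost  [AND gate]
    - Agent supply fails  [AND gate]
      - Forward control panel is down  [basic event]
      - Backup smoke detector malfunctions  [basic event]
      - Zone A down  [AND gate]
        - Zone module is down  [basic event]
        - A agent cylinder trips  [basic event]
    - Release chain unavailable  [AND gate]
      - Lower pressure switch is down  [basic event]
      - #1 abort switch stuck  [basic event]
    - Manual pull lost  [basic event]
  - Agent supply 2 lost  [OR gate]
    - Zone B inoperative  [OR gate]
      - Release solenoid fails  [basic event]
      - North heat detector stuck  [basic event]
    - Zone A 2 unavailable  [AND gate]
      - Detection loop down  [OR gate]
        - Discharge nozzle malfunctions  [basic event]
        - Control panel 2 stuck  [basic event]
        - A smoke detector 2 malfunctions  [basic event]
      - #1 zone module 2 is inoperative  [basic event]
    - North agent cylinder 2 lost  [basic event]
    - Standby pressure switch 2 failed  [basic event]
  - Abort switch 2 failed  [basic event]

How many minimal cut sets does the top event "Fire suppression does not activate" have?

9

Zone A down [AND]: one cut set from each child combined → 1 × 1 = 1 cut set(s).
Agent supply fails [AND]: one cut set from each child combined → 1 × 1 × 1 = 1 cut set(s).
Release chain unavailable [AND]: one cut set from each child combined → 1 × 1 = 1 cut set(s).
Manual path lost [AND]: one cut set from each child combined → 1 × 1 × 1 = 1 cut set(s).
Zone B inoperative [OR]: union of children's cut sets → 2 cut set(s).
Detection loop down [OR]: union of children's cut sets → 3 cut set(s).
Zone A 2 unavailable [AND]: one cut set from each child combined → 3 × 1 = 3 cut set(s).
Agent supply 2 lost [OR]: union of children's cut sets → 7 cut set(s).
Fire suppression does not activate [OR]: union of children's cut sets → 9 cut set(s).
Minimal cut sets: {#1 abort switch stuck, A agent cylinder trips, Backup smoke detector malfunctions, Forward control panel is down, Lower pressure switch is down, Manual pull lost, Zone module is down}; {Release solenoid fails}; {North heat detector stuck}; {#1 zone module 2 is inoperative, Discharge nozzle malfunctions}; {#1 zone module 2 is inoperative, Control panel 2 stuck}; {#1 zone module 2 is inoperative, A smoke detector 2 malfunctions}; {North agent cylinder 2 lost}; {Standby pressure switch 2 failed}; {Abort switch 2 failed}.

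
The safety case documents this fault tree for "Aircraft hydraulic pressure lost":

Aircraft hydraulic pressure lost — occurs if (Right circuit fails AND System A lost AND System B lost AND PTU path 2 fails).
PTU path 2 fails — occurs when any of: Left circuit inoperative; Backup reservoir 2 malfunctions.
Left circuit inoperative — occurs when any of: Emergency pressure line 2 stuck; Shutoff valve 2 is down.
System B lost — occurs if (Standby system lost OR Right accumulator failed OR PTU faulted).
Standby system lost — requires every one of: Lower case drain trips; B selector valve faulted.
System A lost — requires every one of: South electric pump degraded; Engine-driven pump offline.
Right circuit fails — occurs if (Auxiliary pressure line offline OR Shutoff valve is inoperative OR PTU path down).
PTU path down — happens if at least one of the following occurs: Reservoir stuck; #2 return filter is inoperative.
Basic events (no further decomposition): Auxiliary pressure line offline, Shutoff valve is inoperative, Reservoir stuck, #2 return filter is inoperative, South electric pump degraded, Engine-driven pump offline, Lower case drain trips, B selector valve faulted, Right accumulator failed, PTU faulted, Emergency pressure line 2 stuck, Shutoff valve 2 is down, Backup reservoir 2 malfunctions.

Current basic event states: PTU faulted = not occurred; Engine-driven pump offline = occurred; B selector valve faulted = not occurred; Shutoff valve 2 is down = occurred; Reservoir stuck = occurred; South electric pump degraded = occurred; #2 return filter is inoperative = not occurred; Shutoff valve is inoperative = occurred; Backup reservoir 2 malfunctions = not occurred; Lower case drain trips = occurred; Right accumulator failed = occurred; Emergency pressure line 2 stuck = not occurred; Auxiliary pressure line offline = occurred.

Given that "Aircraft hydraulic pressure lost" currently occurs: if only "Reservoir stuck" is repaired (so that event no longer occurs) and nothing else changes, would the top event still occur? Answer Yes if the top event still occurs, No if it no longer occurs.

Counterfactual: set "Reservoir stuck" to not occurred.
PTU path down [OR]: Reservoir stuck=not, #2 return filter is inoperative=not → no input occurs → does not occur.
Right circuit fails [OR]: Auxiliary pressure line offline=occurs, Shutoff valve is inoperative=occurs, PTU path down=not → at least one input occurs → occurs.
System A lost [AND]: South electric pump degraded=occurs, Engine-driven pump offline=occurs → all inputs occur → occurs.
Standby system lost [AND]: Lower case drain trips=occurs, B selector valve faulted=not → not all inputs occur → does not occur.
System B lost [OR]: Standby system lost=not, Right accumulator failed=occurs, PTU faulted=not → at least one input occurs → occurs.
Left circuit inoperative [OR]: Emergency pressure line 2 stuck=not, Shutoff valve 2 is down=occurs → at least one input occurs → occurs.
PTU path 2 fails [OR]: Left circuit inoperative=occurs, Backup reservoir 2 malfunctions=not → at least one input occurs → occurs.
Aircraft hydraulic pressure lost [AND]: Right circuit fails=occurs, System A lost=occurs, System B lost=occurs, PTU path 2 fails=occurs → all inputs occur → occurs.

Yes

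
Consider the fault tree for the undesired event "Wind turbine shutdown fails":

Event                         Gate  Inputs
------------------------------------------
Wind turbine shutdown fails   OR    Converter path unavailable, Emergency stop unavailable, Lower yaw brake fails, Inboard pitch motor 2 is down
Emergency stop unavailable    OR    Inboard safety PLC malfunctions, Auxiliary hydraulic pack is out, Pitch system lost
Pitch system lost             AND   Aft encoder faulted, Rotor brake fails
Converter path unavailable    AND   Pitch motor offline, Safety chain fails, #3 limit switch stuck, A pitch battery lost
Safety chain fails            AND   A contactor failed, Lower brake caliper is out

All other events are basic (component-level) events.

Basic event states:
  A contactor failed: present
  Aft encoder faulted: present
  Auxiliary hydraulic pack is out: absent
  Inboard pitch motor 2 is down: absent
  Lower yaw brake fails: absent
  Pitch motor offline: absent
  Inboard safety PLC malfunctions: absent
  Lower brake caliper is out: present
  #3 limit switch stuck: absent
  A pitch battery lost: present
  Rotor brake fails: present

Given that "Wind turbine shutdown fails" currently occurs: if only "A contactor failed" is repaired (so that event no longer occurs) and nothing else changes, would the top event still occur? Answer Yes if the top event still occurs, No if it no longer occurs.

Yes

Counterfactual: set "A contactor failed" to not occurred.
Safety chain fails [AND]: A contactor failed=not, Lower brake caliper is out=occurs → not all inputs occur → does not occur.
Converter path unavailable [AND]: Pitch motor offline=not, Safety chain fails=not, #3 limit switch stuck=not, A pitch battery lost=occurs → not all inputs occur → does not occur.
Pitch system lost [AND]: Aft encoder faulted=occurs, Rotor brake fails=occurs → all inputs occur → occurs.
Emergency stop unavailable [OR]: Inboard safety PLC malfunctions=not, Auxiliary hydraulic pack is out=not, Pitch system lost=occurs → at least one input occurs → occurs.
Wind turbine shutdown fails [OR]: Converter path unavailable=not, Emergency stop unavailable=occurs, Lower yaw brake fails=not, Inboard pitch motor 2 is down=not → at least one input occurs → occurs.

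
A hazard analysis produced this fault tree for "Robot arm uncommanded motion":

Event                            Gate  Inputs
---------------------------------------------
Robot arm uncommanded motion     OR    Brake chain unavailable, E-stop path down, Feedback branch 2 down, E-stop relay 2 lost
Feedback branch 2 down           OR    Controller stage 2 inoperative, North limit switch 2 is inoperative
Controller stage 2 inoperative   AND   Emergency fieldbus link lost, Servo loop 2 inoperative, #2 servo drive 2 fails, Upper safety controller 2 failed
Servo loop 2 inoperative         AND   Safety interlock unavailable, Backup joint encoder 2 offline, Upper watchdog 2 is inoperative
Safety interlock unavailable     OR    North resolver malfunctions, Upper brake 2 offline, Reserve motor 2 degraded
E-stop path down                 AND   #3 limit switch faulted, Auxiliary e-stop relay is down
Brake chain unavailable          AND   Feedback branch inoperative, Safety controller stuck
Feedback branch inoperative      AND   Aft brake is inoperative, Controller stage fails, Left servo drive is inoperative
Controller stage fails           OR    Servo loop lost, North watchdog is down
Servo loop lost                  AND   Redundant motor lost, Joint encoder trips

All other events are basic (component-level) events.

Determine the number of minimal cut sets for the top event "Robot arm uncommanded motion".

Servo loop lost [AND]: one cut set from each child combined → 1 × 1 = 1 cut set(s).
Controller stage fails [OR]: union of children's cut sets → 2 cut set(s).
Feedback branch inoperative [AND]: one cut set from each child combined → 1 × 2 × 1 = 2 cut set(s).
Brake chain unavailable [AND]: one cut set from each child combined → 2 × 1 = 2 cut set(s).
E-stop path down [AND]: one cut set from each child combined → 1 × 1 = 1 cut set(s).
Safety interlock unavailable [OR]: union of children's cut sets → 3 cut set(s).
Servo loop 2 inoperative [AND]: one cut set from each child combined → 3 × 1 × 1 = 3 cut set(s).
Controller stage 2 inoperative [AND]: one cut set from each child combined → 1 × 3 × 1 × 1 = 3 cut set(s).
Feedback branch 2 down [OR]: union of children's cut sets → 4 cut set(s).
Robot arm uncommanded motion [OR]: union of children's cut sets → 8 cut set(s).
Minimal cut sets: {Aft brake is inoperative, Joint encoder trips, Left servo drive is inoperative, Redundant motor lost, Safety controller stuck}; {Aft brake is inoperative, Left servo drive is inoperative, North watchdog is down, Safety controller stuck}; {#3 limit switch faulted, Auxiliary e-stop relay is down}; {#2 servo drive 2 fails, Backup joint encoder 2 offline, Emergency fieldbus link lost, North resolver malfunctions, Upper safety controller 2 failed, Upper watchdog 2 is inoperative}; {#2 servo drive 2 fails, Backup joint encoder 2 offline, Emergency fieldbus link lost, Upper brake 2 offline, Upper safety controller 2 failed, Upper watchdog 2 is inoperative}; {#2 servo drive 2 fails, Backup joint encoder 2 offline, Emergency fieldbus link lost, Reserve motor 2 degraded, Upper safety controller 2 failed, Upper watchdog 2 is inoperative}; {North limit switch 2 is inoperative}; {E-stop relay 2 lost}.

8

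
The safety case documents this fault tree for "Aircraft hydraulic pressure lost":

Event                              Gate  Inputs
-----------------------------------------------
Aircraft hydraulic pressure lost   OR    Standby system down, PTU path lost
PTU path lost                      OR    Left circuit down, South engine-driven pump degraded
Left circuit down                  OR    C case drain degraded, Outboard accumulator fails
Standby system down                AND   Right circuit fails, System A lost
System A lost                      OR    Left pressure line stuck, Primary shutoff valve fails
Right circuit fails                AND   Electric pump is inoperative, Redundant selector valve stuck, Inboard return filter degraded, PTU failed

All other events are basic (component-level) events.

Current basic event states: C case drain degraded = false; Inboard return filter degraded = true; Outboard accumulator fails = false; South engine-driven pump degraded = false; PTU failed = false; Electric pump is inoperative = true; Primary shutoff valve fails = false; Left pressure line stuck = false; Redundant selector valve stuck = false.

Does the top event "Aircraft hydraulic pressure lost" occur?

No

Right circuit fails [AND]: Electric pump is inoperative=occurs, Redundant selector valve stuck=not, Inboard return filter degraded=occurs, PTU failed=not → not all inputs occur → does not occur.
System A lost [OR]: Left pressure line stuck=not, Primary shutoff valve fails=not → no input occurs → does not occur.
Standby system down [AND]: Right circuit fails=not, System A lost=not → not all inputs occur → does not occur.
Left circuit down [OR]: C case drain degraded=not, Outboard accumulator fails=not → no input occurs → does not occur.
PTU path lost [OR]: Left circuit down=not, South engine-driven pump degraded=not → no input occurs → does not occur.
Aircraft hydraulic pressure lost [OR]: Standby system down=not, PTU path lost=not → no input occurs → does not occur.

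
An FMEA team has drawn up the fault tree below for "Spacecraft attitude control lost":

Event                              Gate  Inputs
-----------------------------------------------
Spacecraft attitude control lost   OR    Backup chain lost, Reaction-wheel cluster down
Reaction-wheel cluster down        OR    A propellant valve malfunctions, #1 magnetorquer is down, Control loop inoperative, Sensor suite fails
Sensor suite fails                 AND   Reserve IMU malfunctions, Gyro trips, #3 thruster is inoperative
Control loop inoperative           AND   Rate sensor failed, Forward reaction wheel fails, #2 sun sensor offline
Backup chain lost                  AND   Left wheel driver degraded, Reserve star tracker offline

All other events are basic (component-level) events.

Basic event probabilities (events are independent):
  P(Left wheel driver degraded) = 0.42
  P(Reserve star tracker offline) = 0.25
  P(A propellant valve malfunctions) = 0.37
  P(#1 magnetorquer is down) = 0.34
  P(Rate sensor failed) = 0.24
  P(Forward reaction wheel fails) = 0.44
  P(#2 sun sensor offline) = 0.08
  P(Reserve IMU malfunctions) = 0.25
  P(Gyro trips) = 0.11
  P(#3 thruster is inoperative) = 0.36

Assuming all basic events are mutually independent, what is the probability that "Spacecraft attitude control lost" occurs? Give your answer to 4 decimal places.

P(Backup chain lost) [AND] = 0.42 × 0.25 = 0.105000
P(Control loop inoperative) [AND] = 0.24 × 0.44 × 0.08 = 0.008448
P(Sensor suite fails) [AND] = 0.25 × 0.11 × 0.36 = 0.009900
P(Reaction-wheel cluster down) [OR] = 1 − (1−0.37) × (1−0.34) × (1−0.008448) × (1−0.009900) = 0.591794
P(Spacecraft attitude control lost) [OR] = 1 − (1−0.105000) × (1−0.591794) = 0.634656
Rounded to 4 decimal places: P(Spacecraft attitude control lost) ≈ 0.6347.

0.6347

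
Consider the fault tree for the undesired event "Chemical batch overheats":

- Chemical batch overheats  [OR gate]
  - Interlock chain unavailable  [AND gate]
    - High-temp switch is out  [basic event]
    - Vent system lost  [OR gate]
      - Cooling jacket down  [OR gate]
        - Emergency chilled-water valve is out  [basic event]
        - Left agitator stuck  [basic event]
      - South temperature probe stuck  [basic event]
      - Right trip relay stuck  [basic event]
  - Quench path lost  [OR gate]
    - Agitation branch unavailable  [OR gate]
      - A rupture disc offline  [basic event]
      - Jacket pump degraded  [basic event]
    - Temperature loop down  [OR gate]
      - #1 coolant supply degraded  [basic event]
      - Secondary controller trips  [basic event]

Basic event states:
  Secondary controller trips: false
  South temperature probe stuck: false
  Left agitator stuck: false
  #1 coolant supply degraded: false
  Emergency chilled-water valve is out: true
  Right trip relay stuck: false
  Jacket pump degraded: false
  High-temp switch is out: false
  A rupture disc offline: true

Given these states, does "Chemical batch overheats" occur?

Yes

Cooling jacket down [OR]: Emergency chilled-water valve is out=occurs, Left agitator stuck=not → at least one input occurs → occurs.
Vent system lost [OR]: Cooling jacket down=occurs, South temperature probe stuck=not, Right trip relay stuck=not → at least one input occurs → occurs.
Interlock chain unavailable [AND]: High-temp switch is out=not, Vent system lost=occurs → not all inputs occur → does not occur.
Agitation branch unavailable [OR]: A rupture disc offline=occurs, Jacket pump degraded=not → at least one input occurs → occurs.
Temperature loop down [OR]: #1 coolant supply degraded=not, Secondary controller trips=not → no input occurs → does not occur.
Quench path lost [OR]: Agitation branch unavailable=occurs, Temperature loop down=not → at least one input occurs → occurs.
Chemical batch overheats [OR]: Interlock chain unavailable=not, Quench path lost=occurs → at least one input occurs → occurs.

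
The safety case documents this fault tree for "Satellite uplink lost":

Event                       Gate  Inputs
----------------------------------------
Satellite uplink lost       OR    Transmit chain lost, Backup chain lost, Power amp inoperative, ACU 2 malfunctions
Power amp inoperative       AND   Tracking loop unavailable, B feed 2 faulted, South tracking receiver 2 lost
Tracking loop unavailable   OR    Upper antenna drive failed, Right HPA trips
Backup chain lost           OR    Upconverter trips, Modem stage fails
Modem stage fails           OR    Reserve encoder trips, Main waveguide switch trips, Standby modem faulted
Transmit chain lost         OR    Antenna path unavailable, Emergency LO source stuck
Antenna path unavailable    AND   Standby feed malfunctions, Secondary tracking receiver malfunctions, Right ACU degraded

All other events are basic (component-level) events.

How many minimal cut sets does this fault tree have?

9

Antenna path unavailable [AND]: one cut set from each child combined → 1 × 1 × 1 = 1 cut set(s).
Transmit chain lost [OR]: union of children's cut sets → 2 cut set(s).
Modem stage fails [OR]: union of children's cut sets → 3 cut set(s).
Backup chain lost [OR]: union of children's cut sets → 4 cut set(s).
Tracking loop unavailable [OR]: union of children's cut sets → 2 cut set(s).
Power amp inoperative [AND]: one cut set from each child combined → 2 × 1 × 1 = 2 cut set(s).
Satellite uplink lost [OR]: union of children's cut sets → 9 cut set(s).
Minimal cut sets: {Right ACU degraded, Secondary tracking receiver malfunctions, Standby feed malfunctions}; {Emergency LO source stuck}; {Upconverter trips}; {Reserve encoder trips}; {Main waveguide switch trips}; {Standby modem faulted}; {B feed 2 faulted, South tracking receiver 2 lost, Upper antenna drive failed}; {B feed 2 faulted, Right HPA trips, South tracking receiver 2 lost}; {ACU 2 malfunctions}.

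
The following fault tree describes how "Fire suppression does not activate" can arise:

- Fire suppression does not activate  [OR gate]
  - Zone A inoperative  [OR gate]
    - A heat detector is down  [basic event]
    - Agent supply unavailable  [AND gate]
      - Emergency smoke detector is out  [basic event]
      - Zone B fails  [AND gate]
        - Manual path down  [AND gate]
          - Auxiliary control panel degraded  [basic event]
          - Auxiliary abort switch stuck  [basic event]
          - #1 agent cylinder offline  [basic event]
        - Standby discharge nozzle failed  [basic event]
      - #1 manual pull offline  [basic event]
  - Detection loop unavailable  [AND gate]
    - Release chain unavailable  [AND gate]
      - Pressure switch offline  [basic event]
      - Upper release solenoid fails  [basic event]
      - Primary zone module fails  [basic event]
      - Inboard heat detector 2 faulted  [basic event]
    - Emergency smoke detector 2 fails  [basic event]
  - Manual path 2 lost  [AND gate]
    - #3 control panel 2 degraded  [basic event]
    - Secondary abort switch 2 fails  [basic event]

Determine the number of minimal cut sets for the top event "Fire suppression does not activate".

4

Manual path down [AND]: one cut set from each child combined → 1 × 1 × 1 = 1 cut set(s).
Zone B fails [AND]: one cut set from each child combined → 1 × 1 = 1 cut set(s).
Agent supply unavailable [AND]: one cut set from each child combined → 1 × 1 × 1 = 1 cut set(s).
Zone A inoperative [OR]: union of children's cut sets → 2 cut set(s).
Release chain unavailable [AND]: one cut set from each child combined → 1 × 1 × 1 × 1 = 1 cut set(s).
Detection loop unavailable [AND]: one cut set from each child combined → 1 × 1 = 1 cut set(s).
Manual path 2 lost [AND]: one cut set from each child combined → 1 × 1 = 1 cut set(s).
Fire suppression does not activate [OR]: union of children's cut sets → 4 cut set(s).
Minimal cut sets: {A heat detector is down}; {#1 agent cylinder offline, #1 manual pull offline, Auxiliary abort switch stuck, Auxiliary control panel degraded, Emergency smoke detector is out, Standby discharge nozzle failed}; {Emergency smoke detector 2 fails, Inboard heat detector 2 faulted, Pressure switch offline, Primary zone module fails, Upper release solenoid fails}; {#3 control panel 2 degraded, Secondary abort switch 2 fails}.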